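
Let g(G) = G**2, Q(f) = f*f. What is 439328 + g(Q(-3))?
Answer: 439409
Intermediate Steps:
Q(f) = f**2
439328 + g(Q(-3)) = 439328 + ((-3)**2)**2 = 439328 + 9**2 = 439328 + 81 = 439409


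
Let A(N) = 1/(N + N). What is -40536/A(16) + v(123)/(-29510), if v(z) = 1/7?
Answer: -267952688641/206570 ≈ -1.2972e+6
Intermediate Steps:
v(z) = 1/7
A(N) = 1/(2*N)
-40536/A(16) + v(123)/(-29510) = -40536/((1/2)/16) + (1/7)/(-29510) = -40536/((1/2)*(1/16)) + (1/7)*(-1/29510) = -40536/1/32 - 1/206570 = -40536*32 - 1/206570 = -1297152 - 1/206570 = -267952688641/206570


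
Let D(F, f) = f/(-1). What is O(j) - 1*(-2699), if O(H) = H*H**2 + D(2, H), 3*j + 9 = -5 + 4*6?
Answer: 73783/27 ≈ 2732.7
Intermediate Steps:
D(F, f) = -f (D(F, f) = f*(-1) = -f)
j = 10/3 (j = -3 + (-5 + 4*6)/3 = -3 + (-5 + 24)/3 = -3 + (1/3)*19 = -3 + 19/3 = 10/3 ≈ 3.3333)
O(H) = H**3 - H (O(H) = H*H**2 - H = H**3 - H)
O(j) - 1*(-2699) = ((10/3)**3 - 1*10/3) - 1*(-2699) = (1000/27 - 10/3) + 2699 = 910/27 + 2699 = 73783/27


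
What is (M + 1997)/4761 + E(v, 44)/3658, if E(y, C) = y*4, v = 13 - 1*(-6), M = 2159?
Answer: 7782242/8707869 ≈ 0.89370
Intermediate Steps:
v = 19 (v = 13 + 6 = 19)
E(y, C) = 4*y
(M + 1997)/4761 + E(v, 44)/3658 = (2159 + 1997)/4761 + (4*19)/3658 = 4156*(1/4761) + 76*(1/3658) = 4156/4761 + 38/1829 = 7782242/8707869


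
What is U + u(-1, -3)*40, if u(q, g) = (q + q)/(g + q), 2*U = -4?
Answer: 18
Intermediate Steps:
U = -2 (U = (1/2)*(-4) = -2)
u(q, g) = 2*q/(g + q) (u(q, g) = (2*q)/(g + q) = 2*q/(g + q))
U + u(-1, -3)*40 = -2 + (2*(-1)/(-3 - 1))*40 = -2 + (2*(-1)/(-4))*40 = -2 + (2*(-1)*(-1/4))*40 = -2 + (1/2)*40 = -2 + 20 = 18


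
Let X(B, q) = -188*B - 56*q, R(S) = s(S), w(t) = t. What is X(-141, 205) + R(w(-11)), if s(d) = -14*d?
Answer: 15182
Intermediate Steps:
R(S) = -14*S
X(-141, 205) + R(w(-11)) = (-188*(-141) - 56*205) - 14*(-11) = (26508 - 11480) + 154 = 15028 + 154 = 15182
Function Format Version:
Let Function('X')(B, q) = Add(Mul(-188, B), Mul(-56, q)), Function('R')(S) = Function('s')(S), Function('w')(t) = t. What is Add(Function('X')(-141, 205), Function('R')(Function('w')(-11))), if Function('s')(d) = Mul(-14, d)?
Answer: 15182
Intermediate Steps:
Function('R')(S) = Mul(-14, S)
Add(Function('X')(-141, 205), Function('R')(Function('w')(-11))) = Add(Add(Mul(-188, -141), Mul(-56, 205)), Mul(-14, -11)) = Add(Add(26508, -11480), 154) = Add(15028, 154) = 15182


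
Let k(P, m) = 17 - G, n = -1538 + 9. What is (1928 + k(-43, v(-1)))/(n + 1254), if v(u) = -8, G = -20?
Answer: -393/55 ≈ -7.1455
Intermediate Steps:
n = -1529
k(P, m) = 37 (k(P, m) = 17 - 1*(-20) = 17 + 20 = 37)
(1928 + k(-43, v(-1)))/(n + 1254) = (1928 + 37)/(-1529 + 1254) = 1965/(-275) = 1965*(-1/275) = -393/55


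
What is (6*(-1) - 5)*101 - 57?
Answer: -1168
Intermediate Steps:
(6*(-1) - 5)*101 - 57 = (-6 - 5)*101 - 57 = -11*101 - 57 = -1111 - 57 = -1168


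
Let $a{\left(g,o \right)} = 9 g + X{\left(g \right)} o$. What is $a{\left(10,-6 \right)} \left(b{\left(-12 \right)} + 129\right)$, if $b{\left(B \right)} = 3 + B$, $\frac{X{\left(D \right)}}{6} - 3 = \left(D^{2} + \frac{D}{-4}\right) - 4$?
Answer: $-406080$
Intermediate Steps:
$X{\left(D \right)} = -6 + 6 D^{2} - \frac{3 D}{2}$ ($X{\left(D \right)} = 18 + 6 \left(\left(D^{2} + \frac{D}{-4}\right) - 4\right) = 18 + 6 \left(\left(D^{2} - \frac{D}{4}\right) - 4\right) = 18 + 6 \left(-4 + D^{2} - \frac{D}{4}\right) = 18 - \left(24 - 6 D^{2} + \frac{3 D}{2}\right) = -6 + 6 D^{2} - \frac{3 D}{2}$)
$a{\left(g,o \right)} = 9 g + o \left(-6 + 6 g^{2} - \frac{3 g}{2}\right)$ ($a{\left(g,o \right)} = 9 g + \left(-6 + 6 g^{2} - \frac{3 g}{2}\right) o = 9 g + o \left(-6 + 6 g^{2} - \frac{3 g}{2}\right)$)
$a{\left(10,-6 \right)} \left(b{\left(-12 \right)} + 129\right) = \left(9 \cdot 10 - - 9 \left(4 + 10 - 4 \cdot 10^{2}\right)\right) \left(\left(3 - 12\right) + 129\right) = \left(90 - - 9 \left(4 + 10 - 400\right)\right) \left(-9 + 129\right) = \left(90 - - 9 \left(4 + 10 - 400\right)\right) 120 = \left(90 - \left(-9\right) \left(-386\right)\right) 120 = \left(90 - 3474\right) 120 = \left(-3384\right) 120 = -406080$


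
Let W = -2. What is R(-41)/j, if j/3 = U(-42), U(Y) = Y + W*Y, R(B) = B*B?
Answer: 1681/126 ≈ 13.341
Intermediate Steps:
R(B) = B**2
U(Y) = -Y (U(Y) = Y - 2*Y = -Y)
j = 126 (j = 3*(-1*(-42)) = 3*42 = 126)
R(-41)/j = (-41)**2/126 = 1681*(1/126) = 1681/126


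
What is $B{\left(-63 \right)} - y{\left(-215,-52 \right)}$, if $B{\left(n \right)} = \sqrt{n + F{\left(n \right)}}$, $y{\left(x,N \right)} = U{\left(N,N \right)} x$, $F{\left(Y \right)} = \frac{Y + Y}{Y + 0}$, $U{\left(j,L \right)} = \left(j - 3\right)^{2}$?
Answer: $650375 + i \sqrt{61} \approx 6.5038 \cdot 10^{5} + 7.8102 i$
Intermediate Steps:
$U{\left(j,L \right)} = \left(-3 + j\right)^{2}$
$F{\left(Y \right)} = 2$ ($F{\left(Y \right)} = \frac{2 Y}{Y} = 2$)
$y{\left(x,N \right)} = x \left(-3 + N\right)^{2}$ ($y{\left(x,N \right)} = \left(-3 + N\right)^{2} x = x \left(-3 + N\right)^{2}$)
$B{\left(n \right)} = \sqrt{2 + n}$ ($B{\left(n \right)} = \sqrt{n + 2} = \sqrt{2 + n}$)
$B{\left(-63 \right)} - y{\left(-215,-52 \right)} = \sqrt{2 - 63} - - 215 \left(-3 - 52\right)^{2} = \sqrt{-61} - - 215 \left(-55\right)^{2} = i \sqrt{61} - \left(-215\right) 3025 = i \sqrt{61} - -650375 = i \sqrt{61} + 650375 = 650375 + i \sqrt{61}$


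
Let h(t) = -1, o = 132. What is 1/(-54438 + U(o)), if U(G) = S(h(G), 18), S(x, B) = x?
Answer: -1/54439 ≈ -1.8369e-5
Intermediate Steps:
U(G) = -1
1/(-54438 + U(o)) = 1/(-54438 - 1) = 1/(-54439) = -1/54439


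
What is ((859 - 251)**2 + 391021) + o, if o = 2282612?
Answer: 3043297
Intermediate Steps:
((859 - 251)**2 + 391021) + o = ((859 - 251)**2 + 391021) + 2282612 = (608**2 + 391021) + 2282612 = (369664 + 391021) + 2282612 = 760685 + 2282612 = 3043297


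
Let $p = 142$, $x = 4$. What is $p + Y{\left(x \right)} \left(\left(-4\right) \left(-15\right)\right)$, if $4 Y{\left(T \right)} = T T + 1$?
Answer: $397$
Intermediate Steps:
$Y{\left(T \right)} = \frac{1}{4} + \frac{T^{2}}{4}$ ($Y{\left(T \right)} = \frac{T T + 1}{4} = \frac{T^{2} + 1}{4} = \frac{1 + T^{2}}{4} = \frac{1}{4} + \frac{T^{2}}{4}$)
$p + Y{\left(x \right)} \left(\left(-4\right) \left(-15\right)\right) = 142 + \left(\frac{1}{4} + \frac{4^{2}}{4}\right) \left(\left(-4\right) \left(-15\right)\right) = 142 + \left(\frac{1}{4} + \frac{1}{4} \cdot 16\right) 60 = 142 + \left(\frac{1}{4} + 4\right) 60 = 142 + \frac{17}{4} \cdot 60 = 142 + 255 = 397$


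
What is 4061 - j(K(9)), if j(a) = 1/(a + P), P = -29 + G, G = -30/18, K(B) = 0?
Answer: 373615/92 ≈ 4061.0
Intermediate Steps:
G = -5/3 (G = -30*1/18 = -5/3 ≈ -1.6667)
P = -92/3 (P = -29 - 5/3 = -92/3 ≈ -30.667)
j(a) = 1/(-92/3 + a) (j(a) = 1/(a - 92/3) = 1/(-92/3 + a))
4061 - j(K(9)) = 4061 - 3/(-92 + 3*0) = 4061 - 3/(-92 + 0) = 4061 - 3/(-92) = 4061 - 3*(-1)/92 = 4061 - 1*(-3/92) = 4061 + 3/92 = 373615/92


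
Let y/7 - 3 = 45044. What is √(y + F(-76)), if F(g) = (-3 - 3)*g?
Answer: √315785 ≈ 561.95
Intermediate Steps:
y = 315329 (y = 21 + 7*45044 = 21 + 315308 = 315329)
F(g) = -6*g
√(y + F(-76)) = √(315329 - 6*(-76)) = √(315329 + 456) = √315785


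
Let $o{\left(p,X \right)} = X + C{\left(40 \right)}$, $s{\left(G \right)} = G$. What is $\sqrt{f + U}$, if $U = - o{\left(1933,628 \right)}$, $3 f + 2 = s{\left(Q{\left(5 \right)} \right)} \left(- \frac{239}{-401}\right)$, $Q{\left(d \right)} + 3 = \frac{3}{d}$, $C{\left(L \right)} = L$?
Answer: $\frac{i \sqrt{24209761470}}{6015} \approx 25.868 i$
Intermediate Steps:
$Q{\left(d \right)} = -3 + \frac{3}{d}$
$o{\left(p,X \right)} = 40 + X$ ($o{\left(p,X \right)} = X + 40 = 40 + X$)
$f = - \frac{6878}{6015}$ ($f = - \frac{2}{3} + \frac{\left(-3 + \frac{3}{5}\right) \left(- \frac{239}{-401}\right)}{3} = - \frac{2}{3} + \frac{\left(-3 + 3 \cdot \frac{1}{5}\right) \left(\left(-239\right) \left(- \frac{1}{401}\right)\right)}{3} = - \frac{2}{3} + \frac{\left(-3 + \frac{3}{5}\right) \frac{239}{401}}{3} = - \frac{2}{3} + \frac{\left(- \frac{12}{5}\right) \frac{239}{401}}{3} = - \frac{2}{3} + \frac{1}{3} \left(- \frac{2868}{2005}\right) = - \frac{2}{3} - \frac{956}{2005} = - \frac{6878}{6015} \approx -1.1435$)
$U = -668$ ($U = - (40 + 628) = \left(-1\right) 668 = -668$)
$\sqrt{f + U} = \sqrt{- \frac{6878}{6015} - 668} = \sqrt{- \frac{4024898}{6015}} = \frac{i \sqrt{24209761470}}{6015}$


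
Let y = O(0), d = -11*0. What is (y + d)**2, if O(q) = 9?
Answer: 81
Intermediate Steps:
d = 0
y = 9
(y + d)**2 = (9 + 0)**2 = 9**2 = 81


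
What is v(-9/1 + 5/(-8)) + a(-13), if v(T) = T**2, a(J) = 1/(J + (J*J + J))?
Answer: 847911/9152 ≈ 92.648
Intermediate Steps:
a(J) = 1/(J**2 + 2*J) (a(J) = 1/(J + (J**2 + J)) = 1/(J + (J + J**2)) = 1/(J**2 + 2*J))
v(-9/1 + 5/(-8)) + a(-13) = (-9/1 + 5/(-8))**2 + 1/((-13)*(2 - 13)) = (-9*1 + 5*(-1/8))**2 - 1/13/(-11) = (-9 - 5/8)**2 - 1/13*(-1/11) = (-77/8)**2 + 1/143 = 5929/64 + 1/143 = 847911/9152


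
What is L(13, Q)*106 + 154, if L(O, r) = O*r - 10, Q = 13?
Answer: 17008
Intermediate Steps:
L(O, r) = -10 + O*r
L(13, Q)*106 + 154 = (-10 + 13*13)*106 + 154 = (-10 + 169)*106 + 154 = 159*106 + 154 = 16854 + 154 = 17008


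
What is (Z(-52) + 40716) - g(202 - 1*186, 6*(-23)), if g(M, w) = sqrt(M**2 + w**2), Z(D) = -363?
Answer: 40353 - 10*sqrt(193) ≈ 40214.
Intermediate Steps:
(Z(-52) + 40716) - g(202 - 1*186, 6*(-23)) = (-363 + 40716) - sqrt((202 - 1*186)**2 + (6*(-23))**2) = 40353 - sqrt((202 - 186)**2 + (-138)**2) = 40353 - sqrt(16**2 + 19044) = 40353 - sqrt(256 + 19044) = 40353 - sqrt(19300) = 40353 - 10*sqrt(193)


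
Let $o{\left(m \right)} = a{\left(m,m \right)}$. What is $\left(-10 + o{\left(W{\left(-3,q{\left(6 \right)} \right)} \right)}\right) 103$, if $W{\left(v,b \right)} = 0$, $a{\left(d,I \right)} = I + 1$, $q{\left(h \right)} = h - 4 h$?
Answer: $-927$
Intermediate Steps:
$q{\left(h \right)} = - 3 h$
$a{\left(d,I \right)} = 1 + I$
$o{\left(m \right)} = 1 + m$
$\left(-10 + o{\left(W{\left(-3,q{\left(6 \right)} \right)} \right)}\right) 103 = \left(-10 + \left(1 + 0\right)\right) 103 = \left(-10 + 1\right) 103 = \left(-9\right) 103 = -927$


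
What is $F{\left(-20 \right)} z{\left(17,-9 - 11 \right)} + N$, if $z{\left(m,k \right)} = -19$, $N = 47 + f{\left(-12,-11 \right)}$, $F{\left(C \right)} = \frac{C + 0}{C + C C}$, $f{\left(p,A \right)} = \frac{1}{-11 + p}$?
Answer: $\frac{1103}{23} \approx 47.957$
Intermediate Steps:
$F{\left(C \right)} = \frac{C}{C + C^{2}}$
$N = \frac{1080}{23}$ ($N = 47 + \frac{1}{-11 - 12} = 47 + \frac{1}{-23} = 47 - \frac{1}{23} = \frac{1080}{23} \approx 46.957$)
$F{\left(-20 \right)} z{\left(17,-9 - 11 \right)} + N = \frac{1}{1 - 20} \left(-19\right) + \frac{1080}{23} = \frac{1}{-19} \left(-19\right) + \frac{1080}{23} = \left(- \frac{1}{19}\right) \left(-19\right) + \frac{1080}{23} = 1 + \frac{1080}{23} = \frac{1103}{23}$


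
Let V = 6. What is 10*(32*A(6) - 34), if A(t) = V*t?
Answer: 11180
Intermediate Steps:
A(t) = 6*t
10*(32*A(6) - 34) = 10*(32*(6*6) - 34) = 10*(32*36 - 34) = 10*(1152 - 34) = 10*1118 = 11180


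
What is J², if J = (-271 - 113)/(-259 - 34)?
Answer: 147456/85849 ≈ 1.7176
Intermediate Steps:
J = 384/293 (J = -384/(-293) = -384*(-1/293) = 384/293 ≈ 1.3106)
J² = (384/293)² = 147456/85849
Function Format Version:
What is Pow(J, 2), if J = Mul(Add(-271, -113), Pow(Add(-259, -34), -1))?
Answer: Rational(147456, 85849) ≈ 1.7176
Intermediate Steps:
J = Rational(384, 293) (J = Mul(-384, Pow(-293, -1)) = Mul(-384, Rational(-1, 293)) = Rational(384, 293) ≈ 1.3106)
Pow(J, 2) = Pow(Rational(384, 293), 2) = Rational(147456, 85849)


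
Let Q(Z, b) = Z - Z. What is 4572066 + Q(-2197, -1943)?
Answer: 4572066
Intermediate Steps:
Q(Z, b) = 0
4572066 + Q(-2197, -1943) = 4572066 + 0 = 4572066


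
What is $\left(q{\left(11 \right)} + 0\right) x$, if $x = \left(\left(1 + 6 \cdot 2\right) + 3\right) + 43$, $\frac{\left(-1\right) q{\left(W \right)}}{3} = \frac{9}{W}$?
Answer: $- \frac{1593}{11} \approx -144.82$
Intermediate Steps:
$q{\left(W \right)} = - \frac{27}{W}$ ($q{\left(W \right)} = - 3 \frac{9}{W} = - \frac{27}{W}$)
$x = 59$ ($x = \left(\left(1 + 12\right) + 3\right) + 43 = \left(13 + 3\right) + 43 = 16 + 43 = 59$)
$\left(q{\left(11 \right)} + 0\right) x = \left(- \frac{27}{11} + 0\right) 59 = \left(- \frac{27}{11}\right) 59 = - \frac{1593}{11}$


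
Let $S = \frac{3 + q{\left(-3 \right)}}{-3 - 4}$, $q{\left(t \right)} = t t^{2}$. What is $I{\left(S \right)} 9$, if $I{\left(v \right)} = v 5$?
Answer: $\frac{1080}{7} \approx 154.29$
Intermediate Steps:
$q{\left(t \right)} = t^{3}$
$S = \frac{24}{7}$ ($S = \frac{3 + \left(-3\right)^{3}}{-3 - 4} = \frac{3 - 27}{-7} = \left(-24\right) \left(- \frac{1}{7}\right) = \frac{24}{7} \approx 3.4286$)
$I{\left(v \right)} = 5 v$
$I{\left(S \right)} 9 = 5 \cdot \frac{24}{7} \cdot 9 = \frac{120}{7} \cdot 9 = \frac{1080}{7}$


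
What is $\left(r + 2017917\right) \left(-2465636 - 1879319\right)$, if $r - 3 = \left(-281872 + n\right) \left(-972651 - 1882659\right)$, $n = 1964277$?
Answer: $20872233142066231650$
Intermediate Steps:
$r = -4803787820547$ ($r = 3 + \left(-281872 + 1964277\right) \left(-972651 - 1882659\right) = 3 + 1682405 \left(-2855310\right) = 3 - 4803787820550 = -4803787820547$)
$\left(r + 2017917\right) \left(-2465636 - 1879319\right) = \left(-4803787820547 + 2017917\right) \left(-2465636 - 1879319\right) = \left(-4803785802630\right) \left(-4344955\right) = 20872233142066231650$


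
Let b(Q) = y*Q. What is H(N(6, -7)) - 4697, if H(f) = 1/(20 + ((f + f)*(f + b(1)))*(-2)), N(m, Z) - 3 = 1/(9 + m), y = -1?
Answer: -5655413/1204 ≈ -4697.2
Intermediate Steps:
b(Q) = -Q
N(m, Z) = 3 + 1/(9 + m)
H(f) = 1/(20 - 4*f*(-1 + f)) (H(f) = 1/(20 + ((f + f)*(f - 1*1))*(-2)) = 1/(20 + ((2*f)*(f - 1))*(-2)) = 1/(20 + ((2*f)*(-1 + f))*(-2)) = 1/(20 + (2*f*(-1 + f))*(-2)) = 1/(20 - 4*f*(-1 + f)))
H(N(6, -7)) - 4697 = 1/(4*(5 + (28 + 3*6)/(9 + 6) - ((28 + 3*6)/(9 + 6))**2)) - 4697 = 1/(4*(5 + (28 + 18)/15 - ((28 + 18)/15)**2)) - 4697 = 1/(4*(5 + (1/15)*46 - ((1/15)*46)**2)) - 4697 = 1/(4*(5 + 46/15 - (46/15)**2)) - 4697 = 1/(4*(5 + 46/15 - 1*2116/225)) - 4697 = 1/(4*(5 + 46/15 - 2116/225)) - 4697 = 1/(4*(-301/225)) - 4697 = (1/4)*(-225/301) - 4697 = -225/1204 - 4697 = -5655413/1204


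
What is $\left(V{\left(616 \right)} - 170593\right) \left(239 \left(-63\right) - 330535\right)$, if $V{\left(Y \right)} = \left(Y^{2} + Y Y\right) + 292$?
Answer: $-203419252712$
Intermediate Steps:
$V{\left(Y \right)} = 292 + 2 Y^{2}$ ($V{\left(Y \right)} = \left(Y^{2} + Y^{2}\right) + 292 = 2 Y^{2} + 292 = 292 + 2 Y^{2}$)
$\left(V{\left(616 \right)} - 170593\right) \left(239 \left(-63\right) - 330535\right) = \left(\left(292 + 2 \cdot 616^{2}\right) - 170593\right) \left(239 \left(-63\right) - 330535\right) = \left(\left(292 + 2 \cdot 379456\right) - 170593\right) \left(-15057 - 330535\right) = \left(\left(292 + 758912\right) - 170593\right) \left(-345592\right) = \left(759204 - 170593\right) \left(-345592\right) = 588611 \left(-345592\right) = -203419252712$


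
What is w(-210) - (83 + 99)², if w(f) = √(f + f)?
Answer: -33124 + 2*I*√105 ≈ -33124.0 + 20.494*I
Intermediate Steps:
w(f) = √2*√f (w(f) = √(2*f) = √2*√f)
w(-210) - (83 + 99)² = √2*√(-210) - (83 + 99)² = √2*(I*√210) - 1*182² = 2*I*√105 - 1*33124 = 2*I*√105 - 33124 = -33124 + 2*I*√105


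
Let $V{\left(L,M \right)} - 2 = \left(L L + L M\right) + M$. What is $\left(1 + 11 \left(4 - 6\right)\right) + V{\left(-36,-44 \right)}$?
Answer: $2817$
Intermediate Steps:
$V{\left(L,M \right)} = 2 + M + L^{2} + L M$ ($V{\left(L,M \right)} = 2 + \left(\left(L L + L M\right) + M\right) = 2 + \left(\left(L^{2} + L M\right) + M\right) = 2 + \left(M + L^{2} + L M\right) = 2 + M + L^{2} + L M$)
$\left(1 + 11 \left(4 - 6\right)\right) + V{\left(-36,-44 \right)} = \left(1 + 11 \left(4 - 6\right)\right) + \left(2 - 44 + \left(-36\right)^{2} - -1584\right) = \left(1 + 11 \left(-2\right)\right) + \left(2 - 44 + 1296 + 1584\right) = \left(1 - 22\right) + 2838 = -21 + 2838 = 2817$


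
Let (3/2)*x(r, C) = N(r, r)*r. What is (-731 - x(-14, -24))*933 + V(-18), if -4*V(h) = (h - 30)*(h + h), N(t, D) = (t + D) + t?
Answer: -1048191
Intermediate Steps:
N(t, D) = D + 2*t (N(t, D) = (D + t) + t = D + 2*t)
x(r, C) = 2*r² (x(r, C) = 2*((r + 2*r)*r)/3 = 2*((3*r)*r)/3 = 2*(3*r²)/3 = 2*r²)
V(h) = -h*(-30 + h)/2 (V(h) = -(h - 30)*(h + h)/4 = -(-30 + h)*2*h/4 = -h*(-30 + h)/2)
(-731 - x(-14, -24))*933 + V(-18) = (-731 - 2*(-14)²)*933 + (½)*(-18)*(30 - 1*(-18)) = (-731 - 2*196)*933 + (½)*(-18)*(30 + 18) = (-731 - 1*392)*933 + (½)*(-18)*48 = (-731 - 392)*933 - 432 = -1123*933 - 432 = -1047759 - 432 = -1048191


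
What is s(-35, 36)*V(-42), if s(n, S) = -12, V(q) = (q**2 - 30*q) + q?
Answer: -35784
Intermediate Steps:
V(q) = q**2 - 29*q
s(-35, 36)*V(-42) = -(-504)*(-29 - 42) = -(-504)*(-71) = -12*2982 = -35784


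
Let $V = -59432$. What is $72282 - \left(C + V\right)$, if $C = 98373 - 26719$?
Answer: $60060$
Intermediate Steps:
$C = 71654$
$72282 - \left(C + V\right) = 72282 - \left(71654 - 59432\right) = 72282 - 12222 = 60060$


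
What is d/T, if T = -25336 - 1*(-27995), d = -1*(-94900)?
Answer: 94900/2659 ≈ 35.690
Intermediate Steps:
d = 94900
T = 2659 (T = -25336 + 27995 = 2659)
d/T = 94900/2659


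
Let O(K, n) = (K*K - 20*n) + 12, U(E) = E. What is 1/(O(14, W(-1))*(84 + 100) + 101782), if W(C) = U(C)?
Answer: 1/143734 ≈ 6.9573e-6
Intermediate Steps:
W(C) = C
O(K, n) = 12 + K² - 20*n (O(K, n) = (K² - 20*n) + 12 = 12 + K² - 20*n)
1/(O(14, W(-1))*(84 + 100) + 101782) = 1/((12 + 14² - 20*(-1))*(84 + 100) + 101782) = 1/((12 + 196 + 20)*184 + 101782) = 1/(228*184 + 101782) = 1/(41952 + 101782) = 1/143734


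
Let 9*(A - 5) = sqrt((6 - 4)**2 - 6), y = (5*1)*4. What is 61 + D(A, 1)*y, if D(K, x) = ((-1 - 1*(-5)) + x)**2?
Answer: 561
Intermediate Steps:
y = 20 (y = 5*4 = 20)
A = 5 + I*sqrt(2)/9 (A = 5 + sqrt((6 - 4)**2 - 6)/9 = 5 + sqrt(2**2 - 6)/9 = 5 + sqrt(4 - 6)/9 = 5 + sqrt(-2)/9 = 5 + (I*sqrt(2))/9 = 5 + I*sqrt(2)/9 ≈ 5.0 + 0.15713*I)
D(K, x) = (4 + x)**2 (D(K, x) = ((-1 + 5) + x)**2 = (4 + x)**2)
61 + D(A, 1)*y = 61 + (4 + 1)**2*20 = 61 + 5**2*20 = 61 + 25*20 = 61 + 500 = 561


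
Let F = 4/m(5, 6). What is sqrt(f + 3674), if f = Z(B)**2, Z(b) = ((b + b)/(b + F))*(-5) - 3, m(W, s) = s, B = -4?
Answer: sqrt(3899) ≈ 62.442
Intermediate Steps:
F = 2/3 (F = 4/6 = 4*(1/6) = 2/3 ≈ 0.66667)
Z(b) = -3 - 10*b/(2/3 + b) (Z(b) = ((b + b)/(b + 2/3))*(-5) - 3 = ((2*b)/(2/3 + b))*(-5) - 3 = (2*b/(2/3 + b))*(-5) - 3 = -10*b/(2/3 + b) - 3 = -3 - 10*b/(2/3 + b))
f = 225 (f = (3*(-2 - 13*(-4))/(2 + 3*(-4)))**2 = (3*(-2 + 52)/(2 - 12))**2 = (3*50/(-10))**2 = (3*(-1/10)*50)**2 = (-15)**2 = 225)
sqrt(f + 3674) = sqrt(225 + 3674) = sqrt(3899)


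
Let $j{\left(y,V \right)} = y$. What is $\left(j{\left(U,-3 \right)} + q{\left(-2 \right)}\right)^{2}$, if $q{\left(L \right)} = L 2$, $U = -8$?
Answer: $144$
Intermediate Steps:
$q{\left(L \right)} = 2 L$
$\left(j{\left(U,-3 \right)} + q{\left(-2 \right)}\right)^{2} = \left(-8 + 2 \left(-2\right)\right)^{2} = \left(-8 - 4\right)^{2} = \left(-12\right)^{2} = 144$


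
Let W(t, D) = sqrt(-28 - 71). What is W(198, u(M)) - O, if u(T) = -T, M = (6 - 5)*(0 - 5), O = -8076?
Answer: 8076 + 3*I*sqrt(11) ≈ 8076.0 + 9.9499*I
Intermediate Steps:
M = -5 (M = 1*(-5) = -5)
W(t, D) = 3*I*sqrt(11) (W(t, D) = sqrt(-99) = 3*I*sqrt(11))
W(198, u(M)) - O = 3*I*sqrt(11) - 1*(-8076) = 3*I*sqrt(11) + 8076 = 8076 + 3*I*sqrt(11)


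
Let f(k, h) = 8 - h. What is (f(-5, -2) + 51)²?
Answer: 3721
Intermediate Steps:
(f(-5, -2) + 51)² = ((8 - 1*(-2)) + 51)² = ((8 + 2) + 51)² = (10 + 51)² = 61² = 3721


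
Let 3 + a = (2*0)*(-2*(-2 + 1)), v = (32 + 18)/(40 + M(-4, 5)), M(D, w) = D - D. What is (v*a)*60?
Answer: -225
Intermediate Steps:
M(D, w) = 0
v = 5/4 (v = (32 + 18)/(40 + 0) = 50/40 = 50*(1/40) = 5/4 ≈ 1.2500)
a = -3 (a = -3 + (2*0)*(-2*(-2 + 1)) = -3 + 0*(-2*(-1)) = -3 + 0*2 = -3 + 0 = -3)
(v*a)*60 = ((5/4)*(-3))*60 = -15/4*60 = -225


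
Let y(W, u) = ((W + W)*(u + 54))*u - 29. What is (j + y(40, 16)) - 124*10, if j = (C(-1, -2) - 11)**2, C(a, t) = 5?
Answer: 88367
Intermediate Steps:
j = 36 (j = (5 - 11)**2 = (-6)**2 = 36)
y(W, u) = -29 + 2*W*u*(54 + u) (y(W, u) = ((2*W)*(54 + u))*u - 29 = (2*W*(54 + u))*u - 29 = 2*W*u*(54 + u) - 29 = -29 + 2*W*u*(54 + u))
(j + y(40, 16)) - 124*10 = (36 + (-29 + 2*40*16**2 + 108*40*16)) - 124*10 = (36 + (-29 + 2*40*256 + 69120)) - 1240 = (36 + (-29 + 20480 + 69120)) - 1240 = (36 + 89571) - 1240 = 89607 - 1240 = 88367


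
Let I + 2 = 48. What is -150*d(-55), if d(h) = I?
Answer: -6900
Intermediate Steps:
I = 46 (I = -2 + 48 = 46)
d(h) = 46
-150*d(-55) = -150*46 = -6900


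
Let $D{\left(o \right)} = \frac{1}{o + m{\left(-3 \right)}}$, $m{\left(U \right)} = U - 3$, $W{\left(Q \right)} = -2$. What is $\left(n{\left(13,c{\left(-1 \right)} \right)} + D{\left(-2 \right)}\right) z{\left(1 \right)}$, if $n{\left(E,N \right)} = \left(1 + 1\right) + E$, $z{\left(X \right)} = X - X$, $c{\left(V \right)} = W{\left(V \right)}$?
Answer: $0$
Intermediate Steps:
$c{\left(V \right)} = -2$
$m{\left(U \right)} = -3 + U$
$z{\left(X \right)} = 0$
$n{\left(E,N \right)} = 2 + E$
$D{\left(o \right)} = \frac{1}{-6 + o}$ ($D{\left(o \right)} = \frac{1}{o - 6} = \frac{1}{-6 + o}$)
$\left(n{\left(13,c{\left(-1 \right)} \right)} + D{\left(-2 \right)}\right) z{\left(1 \right)} = \left(\left(2 + 13\right) + \frac{1}{-6 - 2}\right) 0 = \left(15 + \frac{1}{-8}\right) 0 = \left(15 - \frac{1}{8}\right) 0 = \frac{119}{8} \cdot 0 = 0$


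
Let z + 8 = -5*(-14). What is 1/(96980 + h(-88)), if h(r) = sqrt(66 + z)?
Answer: 24245/2351280068 - sqrt(2)/1175640034 ≈ 1.0310e-5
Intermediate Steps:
z = 62 (z = -8 - 5*(-14) = -8 + 70 = 62)
h(r) = 8*sqrt(2) (h(r) = sqrt(66 + 62) = sqrt(128) = 8*sqrt(2))
1/(96980 + h(-88)) = 1/(96980 + 8*sqrt(2))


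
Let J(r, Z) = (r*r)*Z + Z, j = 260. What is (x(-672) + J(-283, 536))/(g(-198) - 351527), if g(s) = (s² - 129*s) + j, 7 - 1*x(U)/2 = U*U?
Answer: -14008362/95507 ≈ -146.67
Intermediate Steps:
x(U) = 14 - 2*U² (x(U) = 14 - 2*U*U = 14 - 2*U²)
J(r, Z) = Z + Z*r² (J(r, Z) = r²*Z + Z = Z*r² + Z = Z + Z*r²)
g(s) = 260 + s² - 129*s (g(s) = (s² - 129*s) + 260 = 260 + s² - 129*s)
(x(-672) + J(-283, 536))/(g(-198) - 351527) = ((14 - 2*(-672)²) + 536*(1 + (-283)²))/((260 + (-198)² - 129*(-198)) - 351527) = ((14 - 2*451584) + 536*(1 + 80089))/((260 + 39204 + 25542) - 351527) = ((14 - 903168) + 536*80090)/(65006 - 351527) = (-903154 + 42928240)/(-286521) = 42025086*(-1/286521) = -14008362/95507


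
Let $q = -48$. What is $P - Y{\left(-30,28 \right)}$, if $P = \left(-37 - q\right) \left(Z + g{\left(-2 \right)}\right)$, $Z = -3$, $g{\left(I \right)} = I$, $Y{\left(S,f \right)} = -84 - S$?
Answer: $-1$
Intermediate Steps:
$P = -55$ ($P = \left(-37 - -48\right) \left(-3 - 2\right) = \left(-37 + 48\right) \left(-5\right) = 11 \left(-5\right) = -55$)
$P - Y{\left(-30,28 \right)} = -55 - \left(-84 - -30\right) = -55 - \left(-84 + 30\right) = -55 - -54 = -55 + 54 = -1$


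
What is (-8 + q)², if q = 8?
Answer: 0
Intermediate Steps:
(-8 + q)² = (-8 + 8)² = 0² = 0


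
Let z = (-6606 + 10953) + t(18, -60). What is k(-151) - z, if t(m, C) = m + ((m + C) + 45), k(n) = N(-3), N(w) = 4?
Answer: -4364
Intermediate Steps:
k(n) = 4
t(m, C) = 45 + C + 2*m (t(m, C) = m + ((C + m) + 45) = m + (45 + C + m) = 45 + C + 2*m)
z = 4368 (z = (-6606 + 10953) + (45 - 60 + 2*18) = 4347 + (45 - 60 + 36) = 4347 + 21 = 4368)
k(-151) - z = 4 - 1*4368 = 4 - 4368 = -4364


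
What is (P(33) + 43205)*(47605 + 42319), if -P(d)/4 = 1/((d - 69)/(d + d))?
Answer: 11657477588/3 ≈ 3.8858e+9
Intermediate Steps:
P(d) = -8*d/(-69 + d) (P(d) = -4*(d + d)/(d - 69) = -4*2*d/(-69 + d) = -8*d/(-69 + d))
(P(33) + 43205)*(47605 + 42319) = (-8*33/(-69 + 33) + 43205)*(47605 + 42319) = (-8*33/(-36) + 43205)*89924 = (-8*33*(-1/36) + 43205)*89924 = (22/3 + 43205)*89924 = (129637/3)*89924 = 11657477588/3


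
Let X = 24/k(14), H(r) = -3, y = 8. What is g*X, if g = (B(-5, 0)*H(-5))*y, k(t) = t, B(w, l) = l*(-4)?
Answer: 0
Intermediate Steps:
B(w, l) = -4*l
g = 0 (g = (-4*0*(-3))*8 = (0*(-3))*8 = 0*8 = 0)
X = 12/7 (X = 24/14 = 24*(1/14) = 12/7 ≈ 1.7143)
g*X = 0*(12/7) = 0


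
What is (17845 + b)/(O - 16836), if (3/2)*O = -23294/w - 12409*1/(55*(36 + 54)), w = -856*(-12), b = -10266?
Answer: -48170608200/107026479679 ≈ -0.45008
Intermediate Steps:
w = 10272
O = -20230879/6355800 (O = 2*(-23294/10272 - 12409*1/(55*(36 + 54)))/3 = 2*(-23294*1/10272 - 12409/(90*55))/3 = 2*(-11647/5136 - 12409/4950)/3 = (⅔)*(-20230879/4237200) = -20230879/6355800 ≈ -3.1831)
(17845 + b)/(O - 16836) = (17845 - 10266)/(-20230879/6355800 - 16836) = 7579/(-107026479679/6355800) = 7579*(-6355800/107026479679) = -48170608200/107026479679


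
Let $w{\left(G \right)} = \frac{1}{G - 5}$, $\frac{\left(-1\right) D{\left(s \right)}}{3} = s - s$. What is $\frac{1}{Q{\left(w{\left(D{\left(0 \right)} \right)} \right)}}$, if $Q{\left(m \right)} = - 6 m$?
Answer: $\frac{5}{6} \approx 0.83333$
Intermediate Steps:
$D{\left(s \right)} = 0$ ($D{\left(s \right)} = - 3 \left(s - s\right) = \left(-3\right) 0 = 0$)
$w{\left(G \right)} = \frac{1}{-5 + G}$
$\frac{1}{Q{\left(w{\left(D{\left(0 \right)} \right)} \right)}} = \frac{1}{\left(-6\right) \frac{1}{-5 + 0}} = \frac{1}{\left(-6\right) \frac{1}{-5}} = \frac{1}{\left(-6\right) \left(- \frac{1}{5}\right)} = \frac{1}{\frac{6}{5}} = \frac{5}{6}$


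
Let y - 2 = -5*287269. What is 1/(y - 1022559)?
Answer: -1/2458902 ≈ -4.0669e-7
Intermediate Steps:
y = -1436343 (y = 2 - 5*287269 = 2 - 1436345 = -1436343)
1/(y - 1022559) = 1/(-1436343 - 1022559) = 1/(-2458902) = -1/2458902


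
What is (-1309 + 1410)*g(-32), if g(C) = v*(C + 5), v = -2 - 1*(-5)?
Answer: -8181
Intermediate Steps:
v = 3 (v = -2 + 5 = 3)
g(C) = 15 + 3*C (g(C) = 3*(C + 5) = 3*(5 + C) = 15 + 3*C)
(-1309 + 1410)*g(-32) = (-1309 + 1410)*(15 + 3*(-32)) = 101*(15 - 96) = 101*(-81) = -8181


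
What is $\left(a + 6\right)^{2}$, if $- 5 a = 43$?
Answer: $\frac{169}{25} \approx 6.76$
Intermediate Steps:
$a = - \frac{43}{5}$ ($a = \left(- \frac{1}{5}\right) 43 = - \frac{43}{5} \approx -8.6$)
$\left(a + 6\right)^{2} = \left(- \frac{43}{5} + 6\right)^{2} = \left(- \frac{13}{5}\right)^{2} = \frac{169}{25}$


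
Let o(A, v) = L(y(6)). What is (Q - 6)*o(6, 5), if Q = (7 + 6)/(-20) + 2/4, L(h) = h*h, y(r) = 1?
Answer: -123/20 ≈ -6.1500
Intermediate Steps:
L(h) = h²
Q = -3/20 (Q = 13*(-1/20) + 2*(¼) = -13/20 + ½ = -3/20 ≈ -0.15000)
o(A, v) = 1 (o(A, v) = 1² = 1)
(Q - 6)*o(6, 5) = (-3/20 - 6)*1 = -123/20*1 = -123/20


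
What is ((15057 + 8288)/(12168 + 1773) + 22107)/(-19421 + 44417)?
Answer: 77054258/87117309 ≈ 0.88449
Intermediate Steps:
((15057 + 8288)/(12168 + 1773) + 22107)/(-19421 + 44417) = (23345/13941 + 22107)/24996 = (23345*(1/13941) + 22107)*(1/24996) = (23345/13941 + 22107)*(1/24996) = (308217032/13941)*(1/24996) = 77054258/87117309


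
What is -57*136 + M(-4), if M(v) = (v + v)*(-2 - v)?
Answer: -7768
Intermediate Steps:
M(v) = 2*v*(-2 - v) (M(v) = (2*v)*(-2 - v) = 2*v*(-2 - v))
-57*136 + M(-4) = -57*136 - 2*(-4)*(2 - 4) = -7752 - 2*(-4)*(-2) = -7752 - 16 = -7768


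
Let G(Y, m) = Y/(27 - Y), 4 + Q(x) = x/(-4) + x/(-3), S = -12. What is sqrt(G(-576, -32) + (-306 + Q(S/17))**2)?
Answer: sqrt(124340330409)/1139 ≈ 309.59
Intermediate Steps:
Q(x) = -4 - 7*x/12 (Q(x) = -4 + (x/(-4) + x/(-3)) = -4 + (x*(-1/4) + x*(-1/3)) = -4 + (-x/4 - x/3) = -4 - 7*x/12)
sqrt(G(-576, -32) + (-306 + Q(S/17))**2) = sqrt(-1*(-576)/(-27 - 576) + (-306 + (-4 - (-7)/17))**2) = sqrt(-1*(-576)/(-603) + (-306 + (-4 - (-7)/17))**2) = sqrt(-1*(-576)*(-1/603) + (-306 + (-4 - 7/12*(-12/17)))**2) = sqrt(-64/67 + (-306 + (-4 + 7/17))**2) = sqrt(-64/67 + (-306 - 61/17)**2) = sqrt(-64/67 + (-5263/17)**2) = sqrt(-64/67 + 27699169/289) = sqrt(1855825827/19363) = sqrt(124340330409)/1139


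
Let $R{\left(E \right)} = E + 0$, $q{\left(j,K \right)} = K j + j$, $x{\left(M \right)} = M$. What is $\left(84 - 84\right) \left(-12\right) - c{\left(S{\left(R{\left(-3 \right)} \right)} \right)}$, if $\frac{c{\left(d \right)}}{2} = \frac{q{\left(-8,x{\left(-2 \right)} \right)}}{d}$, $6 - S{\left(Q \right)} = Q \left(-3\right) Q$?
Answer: $- \frac{16}{33} \approx -0.48485$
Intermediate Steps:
$q{\left(j,K \right)} = j + K j$
$R{\left(E \right)} = E$
$S{\left(Q \right)} = 6 + 3 Q^{2}$ ($S{\left(Q \right)} = 6 - Q \left(-3\right) Q = 6 - - 3 Q Q = 6 - - 3 Q^{2} = 6 + 3 Q^{2}$)
$c{\left(d \right)} = \frac{16}{d}$ ($c{\left(d \right)} = 2 \frac{\left(-8\right) \left(1 - 2\right)}{d} = 2 \frac{\left(-8\right) \left(-1\right)}{d} = 2 \frac{8}{d} = \frac{16}{d}$)
$\left(84 - 84\right) \left(-12\right) - c{\left(S{\left(R{\left(-3 \right)} \right)} \right)} = \left(84 - 84\right) \left(-12\right) - \frac{16}{6 + 3 \left(-3\right)^{2}} = 0 \left(-12\right) - \frac{16}{6 + 3 \cdot 9} = 0 - \frac{16}{6 + 27} = 0 - \frac{16}{33} = - \frac{16}{33}$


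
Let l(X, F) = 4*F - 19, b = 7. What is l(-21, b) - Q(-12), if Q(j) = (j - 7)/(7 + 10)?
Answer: 172/17 ≈ 10.118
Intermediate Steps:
Q(j) = -7/17 + j/17 (Q(j) = (-7 + j)/17 = (-7 + j)*(1/17) = -7/17 + j/17)
l(X, F) = -19 + 4*F
l(-21, b) - Q(-12) = (-19 + 4*7) - (-7/17 + (1/17)*(-12)) = (-19 + 28) - (-7/17 - 12/17) = 9 - 1*(-19/17) = 9 + 19/17 = 172/17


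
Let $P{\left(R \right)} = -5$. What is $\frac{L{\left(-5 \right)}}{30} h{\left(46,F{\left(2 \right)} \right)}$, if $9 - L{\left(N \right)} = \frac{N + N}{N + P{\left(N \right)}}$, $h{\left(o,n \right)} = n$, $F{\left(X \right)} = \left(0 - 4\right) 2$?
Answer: $- \frac{32}{15} \approx -2.1333$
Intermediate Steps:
$F{\left(X \right)} = -8$ ($F{\left(X \right)} = \left(-4\right) 2 = -8$)
$L{\left(N \right)} = 9 - \frac{2 N}{-5 + N}$ ($L{\left(N \right)} = 9 - \frac{N + N}{N - 5} = 9 - \frac{2 N}{-5 + N}$)
$\frac{L{\left(-5 \right)}}{30} h{\left(46,F{\left(2 \right)} \right)} = \frac{\frac{1}{-5 - 5} \left(-45 + 7 \left(-5\right)\right)}{30} \left(-8\right) = \frac{-45 - 35}{-10} \cdot \frac{1}{30} \left(-8\right) = \left(- \frac{1}{10}\right) \left(-80\right) \frac{1}{30} \left(-8\right) = 8 \cdot \frac{1}{30} \left(-8\right) = \frac{4}{15} \left(-8\right) = - \frac{32}{15}$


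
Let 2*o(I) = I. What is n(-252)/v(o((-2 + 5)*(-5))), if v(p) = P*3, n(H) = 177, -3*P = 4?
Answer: -177/4 ≈ -44.250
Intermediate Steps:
P = -4/3 (P = -⅓*4 = -4/3 ≈ -1.3333)
o(I) = I/2
v(p) = -4 (v(p) = -4/3*3 = -4)
n(-252)/v(o((-2 + 5)*(-5))) = 177/(-4) = 177*(-¼) = -177/4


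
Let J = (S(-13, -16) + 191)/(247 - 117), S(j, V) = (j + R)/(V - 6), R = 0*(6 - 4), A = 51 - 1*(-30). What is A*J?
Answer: 68283/572 ≈ 119.38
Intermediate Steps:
A = 81 (A = 51 + 30 = 81)
R = 0 (R = 0*2 = 0)
S(j, V) = j/(-6 + V) (S(j, V) = (j + 0)/(V - 6) = j/(-6 + V))
J = 843/572 (J = (-13/(-6 - 16) + 191)/(247 - 117) = (-13/(-22) + 191)/130 = (-13*(-1/22) + 191)*(1/130) = (13/22 + 191)*(1/130) = (4215/22)*(1/130) = 843/572 ≈ 1.4738)
A*J = 81*(843/572) = 68283/572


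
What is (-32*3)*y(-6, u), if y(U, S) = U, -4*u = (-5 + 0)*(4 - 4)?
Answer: 576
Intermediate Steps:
u = 0 (u = -(-5 + 0)*(4 - 4)/4 = -(-5)*0/4 = -¼*0 = 0)
(-32*3)*y(-6, u) = -32*3*(-6) = -96*(-6) = 576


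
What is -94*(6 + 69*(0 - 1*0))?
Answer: -564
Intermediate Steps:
-94*(6 + 69*(0 - 1*0)) = -94*(6 + 69*(0 + 0)) = -94*(6 + 69*0) = -94*(6 + 0) = -94*6 = -564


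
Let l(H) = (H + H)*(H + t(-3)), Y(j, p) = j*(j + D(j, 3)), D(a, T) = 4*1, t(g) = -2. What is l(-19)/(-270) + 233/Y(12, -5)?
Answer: -5017/2880 ≈ -1.7420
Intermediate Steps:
D(a, T) = 4
Y(j, p) = j*(4 + j) (Y(j, p) = j*(j + 4) = j*(4 + j))
l(H) = 2*H*(-2 + H) (l(H) = (H + H)*(H - 2) = (2*H)*(-2 + H) = 2*H*(-2 + H))
l(-19)/(-270) + 233/Y(12, -5) = (2*(-19)*(-2 - 19))/(-270) + 233/((12*(4 + 12))) = (2*(-19)*(-21))*(-1/270) + 233/((12*16)) = 798*(-1/270) + 233/192 = -133/45 + 233*(1/192) = -133/45 + 233/192 = -5017/2880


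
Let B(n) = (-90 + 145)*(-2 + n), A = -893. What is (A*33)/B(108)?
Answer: -2679/530 ≈ -5.0547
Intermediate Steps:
B(n) = -110 + 55*n (B(n) = 55*(-2 + n) = -110 + 55*n)
(A*33)/B(108) = (-893*33)/(-110 + 55*108) = -29469/(-110 + 5940) = -29469/5830 = -29469*1/5830 = -2679/530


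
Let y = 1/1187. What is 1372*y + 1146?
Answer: 1361674/1187 ≈ 1147.2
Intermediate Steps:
y = 1/1187 ≈ 0.00084246
1372*y + 1146 = 1372*(1/1187) + 1146 = 1372/1187 + 1146 = 1361674/1187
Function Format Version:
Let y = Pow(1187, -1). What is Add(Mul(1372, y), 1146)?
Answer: Rational(1361674, 1187) ≈ 1147.2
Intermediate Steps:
y = Rational(1, 1187) ≈ 0.00084246
Add(Mul(1372, y), 1146) = Add(Mul(1372, Rational(1, 1187)), 1146) = Add(Rational(1372, 1187), 1146) = Rational(1361674, 1187)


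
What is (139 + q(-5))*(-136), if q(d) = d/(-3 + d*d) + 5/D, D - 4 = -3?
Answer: -215084/11 ≈ -19553.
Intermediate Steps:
D = 1 (D = 4 - 3 = 1)
q(d) = 5 + d/(-3 + d²) (q(d) = d/(-3 + d*d) + 5/1 = d/(-3 + d²) + 5*1 = d/(-3 + d²) + 5 = 5 + d/(-3 + d²))
(139 + q(-5))*(-136) = (139 + (-15 - 5 + 5*(-5)²)/(-3 + (-5)²))*(-136) = (139 + (-15 - 5 + 5*25)/(-3 + 25))*(-136) = (139 + (-15 - 5 + 125)/22)*(-136) = (139 + (1/22)*105)*(-136) = (139 + 105/22)*(-136) = (3163/22)*(-136) = -215084/11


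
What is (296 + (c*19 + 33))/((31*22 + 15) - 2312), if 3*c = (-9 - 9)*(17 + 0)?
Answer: 1609/1615 ≈ 0.99628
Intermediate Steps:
c = -102 (c = ((-9 - 9)*(17 + 0))/3 = (-18*17)/3 = (⅓)*(-306) = -102)
(296 + (c*19 + 33))/((31*22 + 15) - 2312) = (296 + (-102*19 + 33))/((31*22 + 15) - 2312) = (296 + (-1938 + 33))/((682 + 15) - 2312) = (296 - 1905)/(697 - 2312) = -1609/(-1615) = -1609*(-1/1615) = 1609/1615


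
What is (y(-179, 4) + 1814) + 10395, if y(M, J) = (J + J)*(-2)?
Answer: 12193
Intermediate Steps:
y(M, J) = -4*J (y(M, J) = (2*J)*(-2) = -4*J)
(y(-179, 4) + 1814) + 10395 = (-4*4 + 1814) + 10395 = (-16 + 1814) + 10395 = 1798 + 10395 = 12193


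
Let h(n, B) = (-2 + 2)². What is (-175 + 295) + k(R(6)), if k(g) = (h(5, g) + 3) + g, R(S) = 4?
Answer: 127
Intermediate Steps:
h(n, B) = 0 (h(n, B) = 0² = 0)
k(g) = 3 + g (k(g) = (0 + 3) + g = 3 + g)
(-175 + 295) + k(R(6)) = (-175 + 295) + (3 + 4) = 120 + 7 = 127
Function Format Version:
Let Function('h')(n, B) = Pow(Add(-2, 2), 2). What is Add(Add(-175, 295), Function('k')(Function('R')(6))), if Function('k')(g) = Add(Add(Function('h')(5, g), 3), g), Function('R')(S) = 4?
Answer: 127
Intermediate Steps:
Function('h')(n, B) = 0 (Function('h')(n, B) = Pow(0, 2) = 0)
Function('k')(g) = Add(3, g) (Function('k')(g) = Add(Add(0, 3), g) = Add(3, g))
Add(Add(-175, 295), Function('k')(Function('R')(6))) = Add(Add(-175, 295), Add(3, 4)) = Add(120, 7) = 127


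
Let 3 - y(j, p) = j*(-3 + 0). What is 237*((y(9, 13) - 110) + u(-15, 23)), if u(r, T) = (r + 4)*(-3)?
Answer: -11139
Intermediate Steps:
u(r, T) = -12 - 3*r (u(r, T) = (4 + r)*(-3) = -12 - 3*r)
y(j, p) = 3 + 3*j (y(j, p) = 3 - j*(-3 + 0) = 3 - j*(-3) = 3 - (-3)*j = 3 + 3*j)
237*((y(9, 13) - 110) + u(-15, 23)) = 237*(((3 + 3*9) - 110) + (-12 - 3*(-15))) = 237*(((3 + 27) - 110) + (-12 + 45)) = 237*((30 - 110) + 33) = 237*(-80 + 33) = 237*(-47) = -11139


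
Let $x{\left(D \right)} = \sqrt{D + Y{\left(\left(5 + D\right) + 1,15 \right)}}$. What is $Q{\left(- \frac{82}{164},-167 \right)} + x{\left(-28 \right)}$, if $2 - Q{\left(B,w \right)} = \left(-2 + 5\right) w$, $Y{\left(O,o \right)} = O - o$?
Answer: $503 + i \sqrt{65} \approx 503.0 + 8.0623 i$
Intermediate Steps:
$Q{\left(B,w \right)} = 2 - 3 w$ ($Q{\left(B,w \right)} = 2 - \left(-2 + 5\right) w = 2 - 3 w$)
$x{\left(D \right)} = \sqrt{-9 + 2 D}$ ($x{\left(D \right)} = \sqrt{D + \left(\left(\left(5 + D\right) + 1\right) - 15\right)} = \sqrt{D + \left(\left(6 + D\right) - 15\right)} = \sqrt{D + \left(-9 + D\right)} = \sqrt{-9 + 2 D}$)
$Q{\left(- \frac{82}{164},-167 \right)} + x{\left(-28 \right)} = \left(2 - -501\right) + \sqrt{-9 + 2 \left(-28\right)} = \left(2 + 501\right) + \sqrt{-9 - 56} = 503 + \sqrt{-65} = 503 + i \sqrt{65}$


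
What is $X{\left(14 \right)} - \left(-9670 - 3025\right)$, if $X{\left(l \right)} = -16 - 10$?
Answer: $12669$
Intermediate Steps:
$X{\left(l \right)} = -26$ ($X{\left(l \right)} = -16 - 10 = -26$)
$X{\left(14 \right)} - \left(-9670 - 3025\right) = -26 - \left(-9670 - 3025\right) = -26 - -12695 = -26 + 12695 = 12669$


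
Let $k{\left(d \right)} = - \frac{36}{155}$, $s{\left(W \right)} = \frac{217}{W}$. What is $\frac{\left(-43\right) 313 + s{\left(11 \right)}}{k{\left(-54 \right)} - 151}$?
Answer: $\frac{22913960}{257851} \approx 88.865$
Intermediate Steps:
$k{\left(d \right)} = - \frac{36}{155}$ ($k{\left(d \right)} = \left(-36\right) \frac{1}{155} = - \frac{36}{155}$)
$\frac{\left(-43\right) 313 + s{\left(11 \right)}}{k{\left(-54 \right)} - 151} = \frac{\left(-43\right) 313 + \frac{217}{11}}{- \frac{36}{155} - 151} = \frac{-13459 + 217 \cdot \frac{1}{11}}{- \frac{23441}{155}} = \left(-13459 + \frac{217}{11}\right) \left(- \frac{155}{23441}\right) = \left(- \frac{147832}{11}\right) \left(- \frac{155}{23441}\right) = \frac{22913960}{257851}$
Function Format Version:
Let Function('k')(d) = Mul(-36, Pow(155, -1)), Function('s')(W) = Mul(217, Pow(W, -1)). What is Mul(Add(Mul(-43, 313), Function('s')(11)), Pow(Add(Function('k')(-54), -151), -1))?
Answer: Rational(22913960, 257851) ≈ 88.865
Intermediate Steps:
Function('k')(d) = Rational(-36, 155) (Function('k')(d) = Mul(-36, Rational(1, 155)) = Rational(-36, 155))
Mul(Add(Mul(-43, 313), Function('s')(11)), Pow(Add(Function('k')(-54), -151), -1)) = Mul(Add(Mul(-43, 313), Mul(217, Pow(11, -1))), Pow(Add(Rational(-36, 155), -151), -1)) = Mul(Add(-13459, Mul(217, Rational(1, 11))), Pow(Rational(-23441, 155), -1)) = Mul(Add(-13459, Rational(217, 11)), Rational(-155, 23441)) = Mul(Rational(-147832, 11), Rational(-155, 23441)) = Rational(22913960, 257851)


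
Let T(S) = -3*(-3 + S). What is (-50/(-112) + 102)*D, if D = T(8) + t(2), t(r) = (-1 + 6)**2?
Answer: 28685/28 ≈ 1024.5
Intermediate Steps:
T(S) = 9 - 3*S
t(r) = 25 (t(r) = 5**2 = 25)
D = 10 (D = (9 - 3*8) + 25 = (9 - 24) + 25 = -15 + 25 = 10)
(-50/(-112) + 102)*D = (-50/(-112) + 102)*10 = (-50*(-1/112) + 102)*10 = (25/56 + 102)*10 = (5737/56)*10 = 28685/28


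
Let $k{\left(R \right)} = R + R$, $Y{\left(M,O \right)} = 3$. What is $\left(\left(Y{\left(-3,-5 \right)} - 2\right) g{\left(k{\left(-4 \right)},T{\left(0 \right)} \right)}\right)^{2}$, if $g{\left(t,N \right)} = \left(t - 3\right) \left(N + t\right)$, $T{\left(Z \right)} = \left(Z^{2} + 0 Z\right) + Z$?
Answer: $7744$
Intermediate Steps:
$T{\left(Z \right)} = Z + Z^{2}$ ($T{\left(Z \right)} = \left(Z^{2} + 0\right) + Z = Z^{2} + Z = Z + Z^{2}$)
$k{\left(R \right)} = 2 R$
$g{\left(t,N \right)} = \left(-3 + t\right) \left(N + t\right)$
$\left(\left(Y{\left(-3,-5 \right)} - 2\right) g{\left(k{\left(-4 \right)},T{\left(0 \right)} \right)}\right)^{2} = \left(\left(3 - 2\right) \left(\left(2 \left(-4\right)\right)^{2} - 3 \cdot 0 \left(1 + 0\right) - 3 \cdot 2 \left(-4\right) + 0 \left(1 + 0\right) 2 \left(-4\right)\right)\right)^{2} = \left(\left(3 - 2\right) \left(\left(-8\right)^{2} - 3 \cdot 0 \cdot 1 - -24 + 0 \cdot 1 \left(-8\right)\right)\right)^{2} = \left(1 \left(64 - 0 + 24 + 0 \left(-8\right)\right)\right)^{2} = \left(1 \left(64 + 0 + 24 + 0\right)\right)^{2} = \left(1 \cdot 88\right)^{2} = 88^{2} = 7744$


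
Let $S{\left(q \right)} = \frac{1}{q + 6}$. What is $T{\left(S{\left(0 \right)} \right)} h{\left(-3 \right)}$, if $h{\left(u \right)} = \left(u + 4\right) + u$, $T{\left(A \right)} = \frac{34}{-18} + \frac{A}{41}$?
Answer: $\frac{1391}{369} \approx 3.7696$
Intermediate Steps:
$S{\left(q \right)} = \frac{1}{6 + q}$
$T{\left(A \right)} = - \frac{17}{9} + \frac{A}{41}$ ($T{\left(A \right)} = 34 \left(- \frac{1}{18}\right) + A \frac{1}{41} = - \frac{17}{9} + \frac{A}{41}$)
$h{\left(u \right)} = 4 + 2 u$ ($h{\left(u \right)} = \left(4 + u\right) + u = 4 + 2 u$)
$T{\left(S{\left(0 \right)} \right)} h{\left(-3 \right)} = \left(- \frac{17}{9} + \frac{1}{41 \left(6 + 0\right)}\right) \left(4 + 2 \left(-3\right)\right) = \left(- \frac{17}{9} + \frac{1}{41 \cdot 6}\right) \left(4 - 6\right) = \left(- \frac{17}{9} + \frac{1}{41} \cdot \frac{1}{6}\right) \left(-2\right) = \left(- \frac{17}{9} + \frac{1}{246}\right) \left(-2\right) = \left(- \frac{1391}{738}\right) \left(-2\right) = \frac{1391}{369}$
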